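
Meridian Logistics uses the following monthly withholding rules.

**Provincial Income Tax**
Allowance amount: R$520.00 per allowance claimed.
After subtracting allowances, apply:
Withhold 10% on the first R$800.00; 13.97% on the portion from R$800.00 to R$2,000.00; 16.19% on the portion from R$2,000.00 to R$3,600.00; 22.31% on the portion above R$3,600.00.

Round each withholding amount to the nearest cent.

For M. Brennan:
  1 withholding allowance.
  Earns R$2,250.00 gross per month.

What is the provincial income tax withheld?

Provincial Income Tax: taxable = R$2,250.00 − 1×R$520.00 = R$1,730.00
  R$80.00 + 13.97% × (R$1,730.00 − R$800.00) = R$80.00 + 13.97% × R$930.00 = R$209.92

R$209.92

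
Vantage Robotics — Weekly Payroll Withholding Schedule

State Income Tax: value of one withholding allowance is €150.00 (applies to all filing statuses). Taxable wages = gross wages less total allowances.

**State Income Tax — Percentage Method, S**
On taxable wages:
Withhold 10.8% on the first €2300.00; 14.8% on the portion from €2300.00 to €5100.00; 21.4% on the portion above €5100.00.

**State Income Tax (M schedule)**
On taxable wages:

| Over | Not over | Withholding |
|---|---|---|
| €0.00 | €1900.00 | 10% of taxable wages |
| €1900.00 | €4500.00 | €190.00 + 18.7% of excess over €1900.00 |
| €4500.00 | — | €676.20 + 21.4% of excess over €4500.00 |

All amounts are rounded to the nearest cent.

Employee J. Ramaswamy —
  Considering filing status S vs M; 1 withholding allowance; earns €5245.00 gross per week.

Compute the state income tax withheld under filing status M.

€803.53

State Income Tax (M): taxable = €5245.00 − 1×€150.00 = €5095.00
  €676.20 + 21.4% × (€5095.00 − €4500.00) = €676.20 + 21.4% × €595.00 = €803.53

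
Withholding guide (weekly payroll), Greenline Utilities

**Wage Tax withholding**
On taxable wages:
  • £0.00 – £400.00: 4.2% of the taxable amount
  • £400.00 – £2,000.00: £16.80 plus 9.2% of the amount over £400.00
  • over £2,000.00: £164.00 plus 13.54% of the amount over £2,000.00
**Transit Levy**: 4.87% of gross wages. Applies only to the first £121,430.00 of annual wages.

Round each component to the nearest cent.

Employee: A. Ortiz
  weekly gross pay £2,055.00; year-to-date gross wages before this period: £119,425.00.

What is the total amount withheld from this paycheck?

£269.09

Wage Tax: taxable = £2,055.00
  £164.00 + 13.54% × (£2,055.00 − £2,000.00) = £164.00 + 13.54% × £55.00 = £171.45
Transit Levy: cap £121,430.00 − YTD £119,425.00 = £2,005.00 subject; 4.87% × £2,005.00 = £97.64
Total: £171.45 + £97.64 = £269.09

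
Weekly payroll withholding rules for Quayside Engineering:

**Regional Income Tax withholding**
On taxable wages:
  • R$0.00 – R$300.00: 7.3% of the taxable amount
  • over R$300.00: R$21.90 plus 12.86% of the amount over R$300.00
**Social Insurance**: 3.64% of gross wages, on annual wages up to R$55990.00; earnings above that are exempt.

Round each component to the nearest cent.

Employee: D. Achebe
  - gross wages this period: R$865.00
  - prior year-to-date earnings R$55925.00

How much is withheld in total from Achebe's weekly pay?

R$96.93

Regional Income Tax: taxable = R$865.00
  R$21.90 + 12.86% × (R$865.00 − R$300.00) = R$21.90 + 12.86% × R$565.00 = R$94.56
Social Insurance: cap R$55990.00 − YTD R$55925.00 = R$65.00 subject; 3.64% × R$65.00 = R$2.37
Total: R$94.56 + R$2.37 = R$96.93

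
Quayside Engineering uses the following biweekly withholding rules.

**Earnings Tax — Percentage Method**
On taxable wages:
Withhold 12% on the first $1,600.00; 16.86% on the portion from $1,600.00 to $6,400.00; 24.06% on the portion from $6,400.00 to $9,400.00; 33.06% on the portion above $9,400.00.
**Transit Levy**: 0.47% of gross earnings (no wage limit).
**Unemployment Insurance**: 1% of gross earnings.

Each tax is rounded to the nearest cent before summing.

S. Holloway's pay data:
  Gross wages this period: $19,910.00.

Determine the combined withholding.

Earnings Tax: taxable = $19,910.00
  $1,723.08 + 33.06% × ($19,910.00 − $9,400.00) = $1,723.08 + 33.06% × $10,510.00 = $5,197.69
Transit Levy: 0.47% × $19,910.00 = $93.58
Unemployment Insurance: 1% × $19,910.00 = $199.10
Total: $5,197.69 + $93.58 + $199.10 = $5,490.37

$5,490.37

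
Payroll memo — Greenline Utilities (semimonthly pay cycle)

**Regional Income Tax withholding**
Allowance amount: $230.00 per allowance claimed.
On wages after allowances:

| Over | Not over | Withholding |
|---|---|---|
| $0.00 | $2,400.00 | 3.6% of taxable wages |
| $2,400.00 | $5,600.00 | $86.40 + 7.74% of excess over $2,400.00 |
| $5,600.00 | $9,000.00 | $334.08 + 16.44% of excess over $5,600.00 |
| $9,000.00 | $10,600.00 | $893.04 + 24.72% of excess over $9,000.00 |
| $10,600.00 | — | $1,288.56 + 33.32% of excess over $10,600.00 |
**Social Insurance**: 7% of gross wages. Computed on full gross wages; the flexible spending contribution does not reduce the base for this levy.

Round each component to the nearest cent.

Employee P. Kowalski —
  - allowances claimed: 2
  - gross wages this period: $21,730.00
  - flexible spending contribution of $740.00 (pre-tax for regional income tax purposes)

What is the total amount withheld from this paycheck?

$6,118.34

Regional Income Tax: taxable = $21,730.00 − $740.00 − 2×$230.00 = $20,530.00
  $1,288.56 + 33.32% × ($20,530.00 − $10,600.00) = $1,288.56 + 33.32% × $9,930.00 = $4,597.24
Social Insurance: 7% × $21,730.00 = $1,521.10
Total: $4,597.24 + $1,521.10 = $6,118.34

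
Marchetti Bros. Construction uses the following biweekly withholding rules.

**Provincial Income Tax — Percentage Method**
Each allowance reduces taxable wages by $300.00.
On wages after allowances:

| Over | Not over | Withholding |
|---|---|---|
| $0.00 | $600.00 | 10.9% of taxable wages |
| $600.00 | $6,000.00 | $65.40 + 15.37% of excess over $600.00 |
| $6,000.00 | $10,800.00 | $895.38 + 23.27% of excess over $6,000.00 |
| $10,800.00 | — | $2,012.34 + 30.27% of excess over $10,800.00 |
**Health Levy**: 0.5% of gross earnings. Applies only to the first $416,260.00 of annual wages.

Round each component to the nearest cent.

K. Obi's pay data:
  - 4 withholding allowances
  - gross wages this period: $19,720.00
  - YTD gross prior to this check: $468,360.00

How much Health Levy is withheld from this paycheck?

$0.00

Health Levy: YTD $468,360.00 ≥ cap $416,260.00 → $0.00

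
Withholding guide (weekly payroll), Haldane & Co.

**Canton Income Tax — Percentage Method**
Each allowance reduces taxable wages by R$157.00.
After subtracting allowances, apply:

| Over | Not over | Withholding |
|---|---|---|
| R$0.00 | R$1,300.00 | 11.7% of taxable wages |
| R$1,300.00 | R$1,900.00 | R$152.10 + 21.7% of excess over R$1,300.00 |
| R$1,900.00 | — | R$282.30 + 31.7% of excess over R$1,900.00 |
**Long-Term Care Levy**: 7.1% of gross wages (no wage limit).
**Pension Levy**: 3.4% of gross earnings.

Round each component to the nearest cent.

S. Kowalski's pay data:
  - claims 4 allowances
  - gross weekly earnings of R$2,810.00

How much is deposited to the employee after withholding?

R$2,143.26

Canton Income Tax: taxable = R$2,810.00 − 4×R$157.00 = R$2,182.00
  R$282.30 + 31.7% × (R$2,182.00 − R$1,900.00) = R$282.30 + 31.7% × R$282.00 = R$371.69
Long-Term Care Levy: 7.1% × R$2,810.00 = R$199.51
Pension Levy: 3.4% × R$2,810.00 = R$95.54
Total withheld: R$371.69 + R$199.51 + R$95.54 = R$666.74
Net pay: R$2,810.00 − R$666.74 = R$2,143.26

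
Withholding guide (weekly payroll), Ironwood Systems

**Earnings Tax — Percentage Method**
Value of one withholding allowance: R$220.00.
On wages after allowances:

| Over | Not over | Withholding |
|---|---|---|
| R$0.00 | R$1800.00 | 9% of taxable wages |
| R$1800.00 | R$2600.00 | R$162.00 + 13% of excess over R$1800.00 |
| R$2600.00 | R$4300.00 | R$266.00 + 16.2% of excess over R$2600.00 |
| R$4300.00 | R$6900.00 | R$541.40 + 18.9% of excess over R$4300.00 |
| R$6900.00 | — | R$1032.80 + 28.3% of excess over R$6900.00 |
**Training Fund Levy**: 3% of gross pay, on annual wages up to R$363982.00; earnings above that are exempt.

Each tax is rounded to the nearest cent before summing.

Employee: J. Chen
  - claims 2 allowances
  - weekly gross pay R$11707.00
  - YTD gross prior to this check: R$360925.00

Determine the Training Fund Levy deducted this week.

Training Fund Levy: cap R$363982.00 − YTD R$360925.00 = R$3057.00 subject; 3% × R$3057.00 = R$91.71

R$91.71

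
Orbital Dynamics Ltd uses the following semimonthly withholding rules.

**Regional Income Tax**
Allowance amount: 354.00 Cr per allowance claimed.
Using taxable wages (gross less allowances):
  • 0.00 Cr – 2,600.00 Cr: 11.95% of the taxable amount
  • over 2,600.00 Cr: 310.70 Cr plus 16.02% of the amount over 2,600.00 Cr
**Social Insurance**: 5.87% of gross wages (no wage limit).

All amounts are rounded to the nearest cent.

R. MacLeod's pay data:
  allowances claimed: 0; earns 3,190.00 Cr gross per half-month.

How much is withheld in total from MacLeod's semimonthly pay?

592.47 Cr

Regional Income Tax: taxable = 3,190.00 Cr
  310.70 Cr + 16.02% × (3,190.00 Cr − 2,600.00 Cr) = 310.70 Cr + 16.02% × 590.00 Cr = 405.22 Cr
Social Insurance: 5.87% × 3,190.00 Cr = 187.25 Cr
Total: 405.22 Cr + 187.25 Cr = 592.47 Cr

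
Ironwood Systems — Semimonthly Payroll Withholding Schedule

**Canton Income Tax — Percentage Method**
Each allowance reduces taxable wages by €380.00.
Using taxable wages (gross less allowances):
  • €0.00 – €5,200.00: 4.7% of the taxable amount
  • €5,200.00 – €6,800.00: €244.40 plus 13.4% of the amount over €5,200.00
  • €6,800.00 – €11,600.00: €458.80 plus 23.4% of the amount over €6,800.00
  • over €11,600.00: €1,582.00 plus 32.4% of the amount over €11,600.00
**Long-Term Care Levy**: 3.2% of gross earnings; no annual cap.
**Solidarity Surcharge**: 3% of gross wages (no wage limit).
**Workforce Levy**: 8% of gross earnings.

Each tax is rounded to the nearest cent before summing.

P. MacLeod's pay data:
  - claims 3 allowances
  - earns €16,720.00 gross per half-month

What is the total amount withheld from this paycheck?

€5,245.76

Canton Income Tax: taxable = €16,720.00 − 3×€380.00 = €15,580.00
  €1,582.00 + 32.4% × (€15,580.00 − €11,600.00) = €1,582.00 + 32.4% × €3,980.00 = €2,871.52
Long-Term Care Levy: 3.2% × €16,720.00 = €535.04
Solidarity Surcharge: 3% × €16,720.00 = €501.60
Workforce Levy: 8% × €16,720.00 = €1,337.60
Total: €2,871.52 + €535.04 + €501.60 + €1,337.60 = €5,245.76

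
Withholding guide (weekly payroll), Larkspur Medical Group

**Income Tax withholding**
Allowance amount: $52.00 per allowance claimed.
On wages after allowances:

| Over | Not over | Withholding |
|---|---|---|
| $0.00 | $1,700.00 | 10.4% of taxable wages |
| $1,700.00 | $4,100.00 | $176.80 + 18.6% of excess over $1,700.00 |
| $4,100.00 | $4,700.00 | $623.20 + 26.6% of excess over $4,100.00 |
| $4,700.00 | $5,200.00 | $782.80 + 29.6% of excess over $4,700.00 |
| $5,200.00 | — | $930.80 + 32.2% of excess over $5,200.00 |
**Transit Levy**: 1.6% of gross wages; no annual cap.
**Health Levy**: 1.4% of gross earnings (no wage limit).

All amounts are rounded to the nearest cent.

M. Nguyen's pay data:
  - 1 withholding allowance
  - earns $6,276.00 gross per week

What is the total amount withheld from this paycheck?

$1,448.81

Income Tax: taxable = $6,276.00 − 1×$52.00 = $6,224.00
  $930.80 + 32.2% × ($6,224.00 − $5,200.00) = $930.80 + 32.2% × $1,024.00 = $1,260.53
Transit Levy: 1.6% × $6,276.00 = $100.42
Health Levy: 1.4% × $6,276.00 = $87.86
Total: $1,260.53 + $100.42 + $87.86 = $1,448.81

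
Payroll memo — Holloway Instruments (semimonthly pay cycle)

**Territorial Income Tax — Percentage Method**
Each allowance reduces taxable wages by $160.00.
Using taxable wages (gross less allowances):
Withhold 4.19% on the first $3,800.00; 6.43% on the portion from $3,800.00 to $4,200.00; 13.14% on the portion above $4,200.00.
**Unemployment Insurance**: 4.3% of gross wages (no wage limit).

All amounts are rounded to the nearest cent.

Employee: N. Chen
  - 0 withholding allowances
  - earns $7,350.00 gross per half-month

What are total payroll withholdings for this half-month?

Territorial Income Tax: taxable = $7,350.00
  $184.94 + 13.14% × ($7,350.00 − $4,200.00) = $184.94 + 13.14% × $3,150.00 = $598.85
Unemployment Insurance: 4.3% × $7,350.00 = $316.05
Total: $598.85 + $316.05 = $914.90

$914.90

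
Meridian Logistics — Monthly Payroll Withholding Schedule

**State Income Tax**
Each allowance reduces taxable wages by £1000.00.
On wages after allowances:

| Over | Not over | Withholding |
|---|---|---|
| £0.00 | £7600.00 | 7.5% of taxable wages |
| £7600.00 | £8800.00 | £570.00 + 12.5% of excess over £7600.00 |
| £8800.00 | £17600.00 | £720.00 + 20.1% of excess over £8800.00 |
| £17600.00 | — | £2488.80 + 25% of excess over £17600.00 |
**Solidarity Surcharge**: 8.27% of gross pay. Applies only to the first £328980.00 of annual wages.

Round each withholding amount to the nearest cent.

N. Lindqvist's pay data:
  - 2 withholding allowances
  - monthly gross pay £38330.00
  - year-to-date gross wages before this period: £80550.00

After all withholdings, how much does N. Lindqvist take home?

£27988.81

State Income Tax: taxable = £38330.00 − 2×£1000.00 = £36330.00
  £2488.80 + 25% × (£36330.00 − £17600.00) = £2488.80 + 25% × £18730.00 = £7171.30
Solidarity Surcharge: 8.27% × £38330.00 = £3169.89
Total withheld: £7171.30 + £3169.89 = £10341.19
Net pay: £38330.00 − £10341.19 = £27988.81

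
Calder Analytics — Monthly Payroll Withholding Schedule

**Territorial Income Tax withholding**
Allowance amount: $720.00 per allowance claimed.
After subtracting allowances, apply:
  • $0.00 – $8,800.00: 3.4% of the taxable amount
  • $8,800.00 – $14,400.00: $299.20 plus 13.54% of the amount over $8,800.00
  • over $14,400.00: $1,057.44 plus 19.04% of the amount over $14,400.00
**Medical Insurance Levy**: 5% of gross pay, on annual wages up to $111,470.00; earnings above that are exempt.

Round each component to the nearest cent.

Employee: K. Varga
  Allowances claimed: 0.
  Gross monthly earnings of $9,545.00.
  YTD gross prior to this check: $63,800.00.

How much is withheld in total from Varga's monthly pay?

Territorial Income Tax: taxable = $9,545.00
  $299.20 + 13.54% × ($9,545.00 − $8,800.00) = $299.20 + 13.54% × $745.00 = $400.07
Medical Insurance Levy: 5% × $9,545.00 = $477.25
Total: $400.07 + $477.25 = $877.32

$877.32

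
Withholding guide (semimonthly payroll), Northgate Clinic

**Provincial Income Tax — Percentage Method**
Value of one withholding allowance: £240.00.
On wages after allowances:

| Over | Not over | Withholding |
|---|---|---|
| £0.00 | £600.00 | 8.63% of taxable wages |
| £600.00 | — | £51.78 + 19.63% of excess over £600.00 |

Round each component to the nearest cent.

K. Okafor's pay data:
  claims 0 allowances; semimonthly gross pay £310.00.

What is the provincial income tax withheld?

Provincial Income Tax: taxable = £310.00
  8.63% × £310.00 = £26.75

£26.75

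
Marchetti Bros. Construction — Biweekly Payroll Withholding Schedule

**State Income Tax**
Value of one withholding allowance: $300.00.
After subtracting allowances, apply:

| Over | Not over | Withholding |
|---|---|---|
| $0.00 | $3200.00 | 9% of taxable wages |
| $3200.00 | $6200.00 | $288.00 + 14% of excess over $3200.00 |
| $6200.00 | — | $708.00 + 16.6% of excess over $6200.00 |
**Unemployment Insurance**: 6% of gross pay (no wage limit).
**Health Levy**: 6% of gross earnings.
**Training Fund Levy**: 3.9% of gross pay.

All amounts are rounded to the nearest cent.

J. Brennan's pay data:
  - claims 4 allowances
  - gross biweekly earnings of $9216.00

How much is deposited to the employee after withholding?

$6741.20

State Income Tax: taxable = $9216.00 − 4×$300.00 = $8016.00
  $708.00 + 16.6% × ($8016.00 − $6200.00) = $708.00 + 16.6% × $1816.00 = $1009.46
Unemployment Insurance: 6% × $9216.00 = $552.96
Health Levy: 6% × $9216.00 = $552.96
Training Fund Levy: 3.9% × $9216.00 = $359.42
Total withheld: $1009.46 + $552.96 + $552.96 + $359.42 = $2474.80
Net pay: $9216.00 − $2474.80 = $6741.20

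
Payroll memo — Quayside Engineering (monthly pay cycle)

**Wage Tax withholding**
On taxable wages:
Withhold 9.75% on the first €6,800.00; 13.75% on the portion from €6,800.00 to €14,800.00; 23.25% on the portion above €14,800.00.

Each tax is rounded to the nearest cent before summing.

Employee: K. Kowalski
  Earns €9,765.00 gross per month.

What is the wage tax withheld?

€1,070.69

Wage Tax: taxable = €9,765.00
  €663.00 + 13.75% × (€9,765.00 − €6,800.00) = €663.00 + 13.75% × €2,965.00 = €1,070.69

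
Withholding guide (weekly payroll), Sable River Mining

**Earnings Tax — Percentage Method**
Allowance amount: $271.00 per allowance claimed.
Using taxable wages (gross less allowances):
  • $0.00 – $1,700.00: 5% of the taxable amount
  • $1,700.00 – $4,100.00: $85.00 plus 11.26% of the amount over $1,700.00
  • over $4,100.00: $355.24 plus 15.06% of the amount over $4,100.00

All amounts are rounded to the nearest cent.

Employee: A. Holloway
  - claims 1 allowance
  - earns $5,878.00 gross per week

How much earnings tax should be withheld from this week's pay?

Earnings Tax: taxable = $5,878.00 − 1×$271.00 = $5,607.00
  $355.24 + 15.06% × ($5,607.00 − $4,100.00) = $355.24 + 15.06% × $1,507.00 = $582.19

$582.19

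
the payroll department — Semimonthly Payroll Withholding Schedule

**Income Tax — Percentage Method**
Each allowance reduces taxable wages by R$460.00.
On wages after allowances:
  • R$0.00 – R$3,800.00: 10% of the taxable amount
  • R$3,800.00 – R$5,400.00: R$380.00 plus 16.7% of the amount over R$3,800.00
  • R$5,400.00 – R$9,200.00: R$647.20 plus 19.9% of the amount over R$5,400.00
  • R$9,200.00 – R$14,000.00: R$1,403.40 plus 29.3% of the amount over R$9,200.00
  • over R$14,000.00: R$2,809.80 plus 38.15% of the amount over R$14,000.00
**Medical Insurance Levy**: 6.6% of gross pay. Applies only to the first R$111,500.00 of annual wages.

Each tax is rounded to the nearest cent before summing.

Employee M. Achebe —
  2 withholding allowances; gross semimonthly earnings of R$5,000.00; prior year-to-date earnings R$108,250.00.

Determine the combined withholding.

R$641.26

Income Tax: taxable = R$5,000.00 − 2×R$460.00 = R$4,080.00
  R$380.00 + 16.7% × (R$4,080.00 − R$3,800.00) = R$380.00 + 16.7% × R$280.00 = R$426.76
Medical Insurance Levy: cap R$111,500.00 − YTD R$108,250.00 = R$3,250.00 subject; 6.6% × R$3,250.00 = R$214.50
Total: R$426.76 + R$214.50 = R$641.26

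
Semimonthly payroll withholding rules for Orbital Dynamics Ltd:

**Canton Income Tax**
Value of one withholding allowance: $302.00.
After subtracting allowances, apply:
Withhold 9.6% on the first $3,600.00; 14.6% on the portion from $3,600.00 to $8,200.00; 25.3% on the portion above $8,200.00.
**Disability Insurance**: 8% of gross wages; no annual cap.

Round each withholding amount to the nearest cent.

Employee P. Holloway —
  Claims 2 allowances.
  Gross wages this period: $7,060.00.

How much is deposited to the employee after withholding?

Canton Income Tax: taxable = $7,060.00 − 2×$302.00 = $6,456.00
  $345.60 + 14.6% × ($6,456.00 − $3,600.00) = $345.60 + 14.6% × $2,856.00 = $762.58
Disability Insurance: 8% × $7,060.00 = $564.80
Total withheld: $762.58 + $564.80 = $1,327.38
Net pay: $7,060.00 − $1,327.38 = $5,732.62

$5,732.62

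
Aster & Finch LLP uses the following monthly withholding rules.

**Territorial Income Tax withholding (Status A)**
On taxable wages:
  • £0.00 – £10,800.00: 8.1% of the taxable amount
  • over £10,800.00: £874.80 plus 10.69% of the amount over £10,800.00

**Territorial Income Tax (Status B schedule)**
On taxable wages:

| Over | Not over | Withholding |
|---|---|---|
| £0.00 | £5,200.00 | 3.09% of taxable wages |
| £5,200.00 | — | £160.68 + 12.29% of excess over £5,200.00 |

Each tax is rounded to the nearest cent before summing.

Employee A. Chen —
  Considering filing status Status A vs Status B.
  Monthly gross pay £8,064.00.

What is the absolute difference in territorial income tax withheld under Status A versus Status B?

Territorial Income Tax (Status A): taxable = £8,064.00
  8.1% × £8,064.00 = £653.18
Territorial Income Tax (Status B): taxable = £8,064.00
  £160.68 + 12.29% × (£8,064.00 − £5,200.00) = £160.68 + 12.29% × £2,864.00 = £512.67
Difference: |£653.18 − £512.67| = £140.51 (higher under Status A)

£140.51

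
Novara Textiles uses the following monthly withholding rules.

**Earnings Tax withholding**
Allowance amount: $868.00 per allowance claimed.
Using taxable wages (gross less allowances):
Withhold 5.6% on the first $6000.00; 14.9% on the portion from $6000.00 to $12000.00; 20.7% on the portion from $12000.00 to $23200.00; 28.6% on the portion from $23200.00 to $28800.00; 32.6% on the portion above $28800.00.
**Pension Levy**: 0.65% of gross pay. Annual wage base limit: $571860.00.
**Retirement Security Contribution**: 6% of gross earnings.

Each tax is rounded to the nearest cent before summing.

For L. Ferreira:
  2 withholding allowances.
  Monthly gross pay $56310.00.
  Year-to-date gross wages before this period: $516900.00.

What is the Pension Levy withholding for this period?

Pension Levy: cap $571860.00 − YTD $516900.00 = $54960.00 subject; 0.65% × $54960.00 = $357.24

$357.24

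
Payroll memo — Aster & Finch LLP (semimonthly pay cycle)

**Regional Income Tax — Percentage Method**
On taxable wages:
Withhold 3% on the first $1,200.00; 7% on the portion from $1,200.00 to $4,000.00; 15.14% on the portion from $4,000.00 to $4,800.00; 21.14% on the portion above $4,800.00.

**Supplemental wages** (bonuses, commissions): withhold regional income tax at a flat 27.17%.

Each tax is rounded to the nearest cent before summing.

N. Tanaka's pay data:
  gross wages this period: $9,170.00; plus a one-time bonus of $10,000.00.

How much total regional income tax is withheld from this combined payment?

Regional Income Tax: taxable = $9,170.00
  $353.12 + 21.14% × ($9,170.00 − $4,800.00) = $353.12 + 21.14% × $4,370.00 = $1,276.94
Supplemental (27.17% flat on bonus): 27.17% × $10,000.00 = $2,717.00
Total regional income tax: $1,276.94 + $2,717.00 = $3,993.94

$3,993.94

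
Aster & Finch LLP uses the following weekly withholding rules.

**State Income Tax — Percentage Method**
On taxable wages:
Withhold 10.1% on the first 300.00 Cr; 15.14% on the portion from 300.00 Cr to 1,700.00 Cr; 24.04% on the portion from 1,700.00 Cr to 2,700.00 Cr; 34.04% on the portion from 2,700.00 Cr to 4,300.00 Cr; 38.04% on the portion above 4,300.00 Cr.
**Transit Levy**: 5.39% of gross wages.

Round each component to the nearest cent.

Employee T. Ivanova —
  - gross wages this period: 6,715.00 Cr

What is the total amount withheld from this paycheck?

2,307.91 Cr

State Income Tax: taxable = 6,715.00 Cr
  1,027.30 Cr + 38.04% × (6,715.00 Cr − 4,300.00 Cr) = 1,027.30 Cr + 38.04% × 2,415.00 Cr = 1,945.97 Cr
Transit Levy: 5.39% × 6,715.00 Cr = 361.94 Cr
Total: 1,945.97 Cr + 361.94 Cr = 2,307.91 Cr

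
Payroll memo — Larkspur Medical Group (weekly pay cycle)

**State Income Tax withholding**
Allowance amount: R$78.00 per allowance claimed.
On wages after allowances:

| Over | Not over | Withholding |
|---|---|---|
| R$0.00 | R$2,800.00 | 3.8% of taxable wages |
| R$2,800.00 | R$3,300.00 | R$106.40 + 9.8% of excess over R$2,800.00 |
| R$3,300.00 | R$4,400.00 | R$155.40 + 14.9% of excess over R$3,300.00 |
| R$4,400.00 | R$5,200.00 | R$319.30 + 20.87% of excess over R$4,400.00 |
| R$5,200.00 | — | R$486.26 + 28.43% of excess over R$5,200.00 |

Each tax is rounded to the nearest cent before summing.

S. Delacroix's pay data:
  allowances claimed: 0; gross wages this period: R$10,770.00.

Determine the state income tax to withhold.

R$2,069.81

State Income Tax: taxable = R$10,770.00
  R$486.26 + 28.43% × (R$10,770.00 − R$5,200.00) = R$486.26 + 28.43% × R$5,570.00 = R$2,069.81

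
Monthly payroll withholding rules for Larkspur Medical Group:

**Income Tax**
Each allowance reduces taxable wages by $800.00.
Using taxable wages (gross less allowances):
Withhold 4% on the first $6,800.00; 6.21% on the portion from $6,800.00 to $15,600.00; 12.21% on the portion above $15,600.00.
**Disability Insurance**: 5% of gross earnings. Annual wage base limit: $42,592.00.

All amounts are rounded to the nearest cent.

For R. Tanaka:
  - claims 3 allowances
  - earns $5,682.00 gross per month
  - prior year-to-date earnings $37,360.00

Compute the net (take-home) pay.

$5,289.12

Income Tax: taxable = $5,682.00 − 3×$800.00 = $3,282.00
  4% × $3,282.00 = $131.28
Disability Insurance: cap $42,592.00 − YTD $37,360.00 = $5,232.00 subject; 5% × $5,232.00 = $261.60
Total withheld: $131.28 + $261.60 = $392.88
Net pay: $5,682.00 − $392.88 = $5,289.12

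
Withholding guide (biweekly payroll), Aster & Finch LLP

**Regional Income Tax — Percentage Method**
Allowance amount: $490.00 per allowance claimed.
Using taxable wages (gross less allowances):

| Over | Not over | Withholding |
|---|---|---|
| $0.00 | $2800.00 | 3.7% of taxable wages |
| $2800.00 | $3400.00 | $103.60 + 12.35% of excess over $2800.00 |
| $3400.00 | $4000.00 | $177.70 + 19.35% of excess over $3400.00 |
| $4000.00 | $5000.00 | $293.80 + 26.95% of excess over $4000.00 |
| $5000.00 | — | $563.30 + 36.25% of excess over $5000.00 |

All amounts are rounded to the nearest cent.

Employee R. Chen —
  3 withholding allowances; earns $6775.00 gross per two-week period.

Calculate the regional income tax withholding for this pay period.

$673.86

Regional Income Tax: taxable = $6775.00 − 3×$490.00 = $5305.00
  $563.30 + 36.25% × ($5305.00 − $5000.00) = $563.30 + 36.25% × $305.00 = $673.86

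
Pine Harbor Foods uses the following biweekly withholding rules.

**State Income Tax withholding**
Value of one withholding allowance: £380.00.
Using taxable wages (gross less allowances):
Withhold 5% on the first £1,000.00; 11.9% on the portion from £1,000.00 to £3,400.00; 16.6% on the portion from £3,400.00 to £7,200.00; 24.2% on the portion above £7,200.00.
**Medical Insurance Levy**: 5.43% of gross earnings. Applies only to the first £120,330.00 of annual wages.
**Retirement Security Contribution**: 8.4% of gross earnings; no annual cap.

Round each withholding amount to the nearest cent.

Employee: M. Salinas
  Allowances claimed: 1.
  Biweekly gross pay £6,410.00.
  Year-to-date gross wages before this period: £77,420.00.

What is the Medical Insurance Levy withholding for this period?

Medical Insurance Levy: 5.43% × £6,410.00 = £348.06

£348.06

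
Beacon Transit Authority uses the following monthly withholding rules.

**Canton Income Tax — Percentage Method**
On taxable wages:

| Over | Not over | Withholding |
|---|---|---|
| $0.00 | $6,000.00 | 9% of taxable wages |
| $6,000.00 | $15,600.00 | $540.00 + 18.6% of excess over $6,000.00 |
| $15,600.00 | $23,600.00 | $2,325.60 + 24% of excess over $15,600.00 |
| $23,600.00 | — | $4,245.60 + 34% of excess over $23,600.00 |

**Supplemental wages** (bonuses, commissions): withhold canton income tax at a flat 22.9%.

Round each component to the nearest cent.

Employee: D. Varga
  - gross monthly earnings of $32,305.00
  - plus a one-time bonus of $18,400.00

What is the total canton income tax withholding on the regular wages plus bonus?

$11,418.90

Canton Income Tax: taxable = $32,305.00
  $4,245.60 + 34% × ($32,305.00 − $23,600.00) = $4,245.60 + 34% × $8,705.00 = $7,205.30
Supplemental (22.9% flat on bonus): 22.9% × $18,400.00 = $4,213.60
Total canton income tax: $7,205.30 + $4,213.60 = $11,418.90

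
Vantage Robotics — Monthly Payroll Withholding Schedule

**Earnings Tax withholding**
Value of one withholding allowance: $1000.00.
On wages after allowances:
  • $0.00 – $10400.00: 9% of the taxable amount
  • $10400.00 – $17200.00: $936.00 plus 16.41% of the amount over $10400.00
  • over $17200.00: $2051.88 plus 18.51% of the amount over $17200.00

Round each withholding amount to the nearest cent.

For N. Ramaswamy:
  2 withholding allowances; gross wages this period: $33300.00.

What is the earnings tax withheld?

Earnings Tax: taxable = $33300.00 − 2×$1000.00 = $31300.00
  $2051.88 + 18.51% × ($31300.00 − $17200.00) = $2051.88 + 18.51% × $14100.00 = $4661.79

$4661.79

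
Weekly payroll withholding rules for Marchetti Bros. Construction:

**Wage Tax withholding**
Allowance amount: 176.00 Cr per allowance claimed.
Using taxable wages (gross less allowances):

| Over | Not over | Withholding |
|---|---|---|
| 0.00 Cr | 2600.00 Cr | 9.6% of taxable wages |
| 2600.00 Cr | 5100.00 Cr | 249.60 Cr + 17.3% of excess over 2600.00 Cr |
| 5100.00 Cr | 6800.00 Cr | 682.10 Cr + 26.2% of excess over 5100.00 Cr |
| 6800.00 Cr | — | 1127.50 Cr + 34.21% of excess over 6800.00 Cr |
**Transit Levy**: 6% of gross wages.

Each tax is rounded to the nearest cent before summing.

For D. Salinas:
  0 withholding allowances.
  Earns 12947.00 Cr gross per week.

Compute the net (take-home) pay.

8939.79 Cr

Wage Tax: taxable = 12947.00 Cr
  1127.50 Cr + 34.21% × (12947.00 Cr − 6800.00 Cr) = 1127.50 Cr + 34.21% × 6147.00 Cr = 3230.39 Cr
Transit Levy: 6% × 12947.00 Cr = 776.82 Cr
Total withheld: 3230.39 Cr + 776.82 Cr = 4007.21 Cr
Net pay: 12947.00 Cr − 4007.21 Cr = 8939.79 Cr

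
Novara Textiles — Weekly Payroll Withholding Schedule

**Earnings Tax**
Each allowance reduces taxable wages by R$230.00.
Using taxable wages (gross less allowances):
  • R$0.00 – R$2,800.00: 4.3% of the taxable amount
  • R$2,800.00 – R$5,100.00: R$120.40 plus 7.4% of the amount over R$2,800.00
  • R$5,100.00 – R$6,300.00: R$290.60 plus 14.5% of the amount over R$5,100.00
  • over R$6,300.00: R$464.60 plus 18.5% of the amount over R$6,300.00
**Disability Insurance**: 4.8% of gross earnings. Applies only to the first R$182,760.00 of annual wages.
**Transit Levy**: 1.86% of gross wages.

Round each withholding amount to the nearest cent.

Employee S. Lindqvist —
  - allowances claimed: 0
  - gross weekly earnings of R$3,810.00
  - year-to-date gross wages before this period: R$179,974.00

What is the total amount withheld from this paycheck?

R$399.74

Earnings Tax: taxable = R$3,810.00
  R$120.40 + 7.4% × (R$3,810.00 − R$2,800.00) = R$120.40 + 7.4% × R$1,010.00 = R$195.14
Disability Insurance: cap R$182,760.00 − YTD R$179,974.00 = R$2,786.00 subject; 4.8% × R$2,786.00 = R$133.73
Transit Levy: 1.86% × R$3,810.00 = R$70.87
Total: R$195.14 + R$133.73 + R$70.87 = R$399.74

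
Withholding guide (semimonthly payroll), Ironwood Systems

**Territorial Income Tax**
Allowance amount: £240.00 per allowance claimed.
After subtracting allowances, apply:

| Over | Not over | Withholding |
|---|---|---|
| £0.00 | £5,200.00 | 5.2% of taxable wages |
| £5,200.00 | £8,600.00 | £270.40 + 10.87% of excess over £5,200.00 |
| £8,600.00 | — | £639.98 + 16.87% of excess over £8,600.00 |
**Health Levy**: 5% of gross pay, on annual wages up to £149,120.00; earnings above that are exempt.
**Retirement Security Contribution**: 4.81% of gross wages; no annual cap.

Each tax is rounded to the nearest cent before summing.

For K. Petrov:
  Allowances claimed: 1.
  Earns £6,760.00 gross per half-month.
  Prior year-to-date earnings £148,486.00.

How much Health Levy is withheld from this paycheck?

£31.70

Health Levy: cap £149,120.00 − YTD £148,486.00 = £634.00 subject; 5% × £634.00 = £31.70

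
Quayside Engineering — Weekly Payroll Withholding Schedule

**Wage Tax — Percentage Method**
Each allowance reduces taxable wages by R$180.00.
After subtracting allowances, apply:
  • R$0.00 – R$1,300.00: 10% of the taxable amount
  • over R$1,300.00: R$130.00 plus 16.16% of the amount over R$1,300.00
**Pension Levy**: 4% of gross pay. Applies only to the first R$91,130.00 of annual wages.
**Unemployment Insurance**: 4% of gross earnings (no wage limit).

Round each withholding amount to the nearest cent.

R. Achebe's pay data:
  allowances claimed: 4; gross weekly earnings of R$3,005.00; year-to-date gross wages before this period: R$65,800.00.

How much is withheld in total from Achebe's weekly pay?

R$529.58

Wage Tax: taxable = R$3,005.00 − 4×R$180.00 = R$2,285.00
  R$130.00 + 16.16% × (R$2,285.00 − R$1,300.00) = R$130.00 + 16.16% × R$985.00 = R$289.18
Pension Levy: 4% × R$3,005.00 = R$120.20
Unemployment Insurance: 4% × R$3,005.00 = R$120.20
Total: R$289.18 + R$120.20 + R$120.20 = R$529.58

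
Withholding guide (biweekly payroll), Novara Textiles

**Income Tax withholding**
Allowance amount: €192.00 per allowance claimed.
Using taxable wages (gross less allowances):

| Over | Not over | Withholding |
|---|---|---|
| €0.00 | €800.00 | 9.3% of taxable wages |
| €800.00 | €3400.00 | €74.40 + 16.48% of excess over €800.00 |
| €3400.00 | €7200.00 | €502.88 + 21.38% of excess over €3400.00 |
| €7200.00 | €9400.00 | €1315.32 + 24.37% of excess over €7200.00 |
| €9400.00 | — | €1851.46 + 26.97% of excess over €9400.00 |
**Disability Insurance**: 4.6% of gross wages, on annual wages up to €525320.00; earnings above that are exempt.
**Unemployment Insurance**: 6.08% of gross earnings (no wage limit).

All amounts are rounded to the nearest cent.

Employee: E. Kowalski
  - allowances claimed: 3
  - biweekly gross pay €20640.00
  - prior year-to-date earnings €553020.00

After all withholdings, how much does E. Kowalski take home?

Income Tax: taxable = €20640.00 − 3×€192.00 = €20064.00
  €1851.46 + 26.97% × (€20064.00 − €9400.00) = €1851.46 + 26.97% × €10664.00 = €4727.54
Disability Insurance: YTD €553020.00 ≥ cap €525320.00 → €0.00
Unemployment Insurance: 6.08% × €20640.00 = €1254.91
Total withheld: €4727.54 + €0.00 + €1254.91 = €5982.45
Net pay: €20640.00 − €5982.45 = €14657.55

€14657.55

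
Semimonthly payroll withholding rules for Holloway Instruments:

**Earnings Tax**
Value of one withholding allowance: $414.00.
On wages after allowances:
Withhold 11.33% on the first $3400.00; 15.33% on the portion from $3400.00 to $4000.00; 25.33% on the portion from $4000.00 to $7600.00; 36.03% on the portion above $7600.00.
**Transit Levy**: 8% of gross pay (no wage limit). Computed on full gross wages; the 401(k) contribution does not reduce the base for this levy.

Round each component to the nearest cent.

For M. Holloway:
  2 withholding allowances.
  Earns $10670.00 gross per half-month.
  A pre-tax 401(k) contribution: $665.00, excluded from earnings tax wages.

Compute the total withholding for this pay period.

Earnings Tax: taxable = $10670.00 − $665.00 − 2×$414.00 = $9177.00
  $1389.08 + 36.03% × ($9177.00 − $7600.00) = $1389.08 + 36.03% × $1577.00 = $1957.27
Transit Levy: 8% × $10670.00 = $853.60
Total: $1957.27 + $853.60 = $2810.87

$2810.87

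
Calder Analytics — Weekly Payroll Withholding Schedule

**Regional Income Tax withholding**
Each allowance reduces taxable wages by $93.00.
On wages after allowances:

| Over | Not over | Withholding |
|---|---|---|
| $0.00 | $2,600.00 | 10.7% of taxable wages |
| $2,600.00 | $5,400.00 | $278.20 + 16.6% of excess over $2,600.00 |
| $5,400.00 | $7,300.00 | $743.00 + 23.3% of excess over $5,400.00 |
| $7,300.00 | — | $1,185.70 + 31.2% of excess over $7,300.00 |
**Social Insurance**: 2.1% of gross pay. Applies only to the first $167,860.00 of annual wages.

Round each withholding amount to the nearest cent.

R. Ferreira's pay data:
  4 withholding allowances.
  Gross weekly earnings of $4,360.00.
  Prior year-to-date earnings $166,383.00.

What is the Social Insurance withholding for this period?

$31.02

Social Insurance: cap $167,860.00 − YTD $166,383.00 = $1,477.00 subject; 2.1% × $1,477.00 = $31.02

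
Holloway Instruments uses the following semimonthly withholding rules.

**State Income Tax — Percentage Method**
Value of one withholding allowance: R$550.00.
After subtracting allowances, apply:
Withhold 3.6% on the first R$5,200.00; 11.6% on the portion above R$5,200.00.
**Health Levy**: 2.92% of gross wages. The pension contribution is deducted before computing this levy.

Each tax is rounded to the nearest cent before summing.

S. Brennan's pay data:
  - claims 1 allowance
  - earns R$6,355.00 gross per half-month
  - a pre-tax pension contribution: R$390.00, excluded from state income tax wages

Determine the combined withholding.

State Income Tax: taxable = R$6,355.00 − R$390.00 − 1×R$550.00 = R$5,415.00
  R$187.20 + 11.6% × (R$5,415.00 − R$5,200.00) = R$187.20 + 11.6% × R$215.00 = R$212.14
Health Levy: 2.92% × R$5,965.00 = R$174.18
Total: R$212.14 + R$174.18 = R$386.32

R$386.32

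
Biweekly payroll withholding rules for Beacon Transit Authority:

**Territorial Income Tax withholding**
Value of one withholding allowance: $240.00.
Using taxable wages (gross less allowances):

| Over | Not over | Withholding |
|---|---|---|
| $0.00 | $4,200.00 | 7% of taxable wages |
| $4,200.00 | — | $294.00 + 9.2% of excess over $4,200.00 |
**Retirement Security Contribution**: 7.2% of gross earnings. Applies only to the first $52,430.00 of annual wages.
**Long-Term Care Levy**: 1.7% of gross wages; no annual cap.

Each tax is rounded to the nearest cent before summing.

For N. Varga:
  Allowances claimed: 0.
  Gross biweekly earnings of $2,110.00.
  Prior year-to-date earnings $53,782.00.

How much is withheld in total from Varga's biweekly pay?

Territorial Income Tax: taxable = $2,110.00
  7% × $2,110.00 = $147.70
Retirement Security Contribution: YTD $53,782.00 ≥ cap $52,430.00 → $0.00
Long-Term Care Levy: 1.7% × $2,110.00 = $35.87
Total: $147.70 + $0.00 + $35.87 = $183.57

$183.57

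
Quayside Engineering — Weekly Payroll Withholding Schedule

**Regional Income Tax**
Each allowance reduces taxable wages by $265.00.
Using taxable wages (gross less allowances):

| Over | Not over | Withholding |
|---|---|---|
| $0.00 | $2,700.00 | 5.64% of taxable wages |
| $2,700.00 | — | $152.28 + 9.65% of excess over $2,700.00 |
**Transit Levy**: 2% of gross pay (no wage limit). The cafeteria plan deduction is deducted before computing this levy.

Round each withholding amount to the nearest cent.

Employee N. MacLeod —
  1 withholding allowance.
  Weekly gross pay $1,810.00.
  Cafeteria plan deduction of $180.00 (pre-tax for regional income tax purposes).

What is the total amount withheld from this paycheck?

$109.59

Regional Income Tax: taxable = $1,810.00 − $180.00 − 1×$265.00 = $1,365.00
  5.64% × $1,365.00 = $76.99
Transit Levy: 2% × $1,630.00 = $32.60
Total: $76.99 + $32.60 = $109.59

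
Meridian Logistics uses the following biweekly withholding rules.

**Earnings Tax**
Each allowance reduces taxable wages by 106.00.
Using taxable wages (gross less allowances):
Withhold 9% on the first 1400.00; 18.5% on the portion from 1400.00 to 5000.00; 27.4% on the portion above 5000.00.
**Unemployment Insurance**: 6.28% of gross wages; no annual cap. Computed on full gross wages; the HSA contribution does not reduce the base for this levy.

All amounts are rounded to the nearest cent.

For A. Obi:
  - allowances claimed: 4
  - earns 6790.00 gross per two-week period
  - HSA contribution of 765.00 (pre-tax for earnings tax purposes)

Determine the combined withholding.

Earnings Tax: taxable = 6790.00 − 765.00 − 4×106.00 = 5601.00
  792.00 + 27.4% × (5601.00 − 5000.00) = 792.00 + 27.4% × 601.00 = 956.67
Unemployment Insurance: 6.28% × 6790.00 = 426.41
Total: 956.67 + 426.41 = 1383.08

1383.08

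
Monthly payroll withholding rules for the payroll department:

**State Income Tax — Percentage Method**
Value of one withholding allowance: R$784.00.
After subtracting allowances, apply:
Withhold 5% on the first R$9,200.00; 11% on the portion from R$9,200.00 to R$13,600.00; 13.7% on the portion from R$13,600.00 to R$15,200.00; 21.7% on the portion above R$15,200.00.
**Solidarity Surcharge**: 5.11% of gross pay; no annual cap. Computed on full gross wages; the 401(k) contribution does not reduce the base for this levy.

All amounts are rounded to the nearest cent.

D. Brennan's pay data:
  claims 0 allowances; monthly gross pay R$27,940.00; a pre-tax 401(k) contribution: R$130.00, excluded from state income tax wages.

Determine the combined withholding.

State Income Tax: taxable = R$27,940.00 − R$130.00 = R$27,810.00
  R$1,163.20 + 21.7% × (R$27,810.00 − R$15,200.00) = R$1,163.20 + 21.7% × R$12,610.00 = R$3,899.57
Solidarity Surcharge: 5.11% × R$27,940.00 = R$1,427.73
Total: R$3,899.57 + R$1,427.73 = R$5,327.30

R$5,327.30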